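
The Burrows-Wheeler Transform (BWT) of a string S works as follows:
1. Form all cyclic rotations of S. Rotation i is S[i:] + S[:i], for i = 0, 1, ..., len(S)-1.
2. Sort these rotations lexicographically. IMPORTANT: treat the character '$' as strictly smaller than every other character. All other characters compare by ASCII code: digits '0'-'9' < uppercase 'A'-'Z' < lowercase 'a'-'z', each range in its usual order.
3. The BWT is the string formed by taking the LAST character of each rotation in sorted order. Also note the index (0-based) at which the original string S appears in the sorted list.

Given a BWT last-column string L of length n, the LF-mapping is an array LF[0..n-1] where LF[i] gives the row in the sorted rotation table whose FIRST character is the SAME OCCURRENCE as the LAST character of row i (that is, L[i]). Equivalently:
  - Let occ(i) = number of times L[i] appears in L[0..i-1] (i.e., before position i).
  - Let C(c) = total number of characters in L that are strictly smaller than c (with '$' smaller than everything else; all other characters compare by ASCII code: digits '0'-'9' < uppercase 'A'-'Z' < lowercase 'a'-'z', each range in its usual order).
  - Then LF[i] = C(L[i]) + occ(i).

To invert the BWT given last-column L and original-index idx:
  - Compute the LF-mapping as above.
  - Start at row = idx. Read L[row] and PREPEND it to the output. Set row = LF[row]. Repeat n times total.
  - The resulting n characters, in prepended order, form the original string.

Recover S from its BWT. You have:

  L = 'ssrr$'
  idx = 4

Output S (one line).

Answer: srrs$

Derivation:
LF mapping: 3 4 1 2 0
Walk LF starting at row 4, prepending L[row]:
  step 1: row=4, L[4]='$', prepend. Next row=LF[4]=0
  step 2: row=0, L[0]='s', prepend. Next row=LF[0]=3
  step 3: row=3, L[3]='r', prepend. Next row=LF[3]=2
  step 4: row=2, L[2]='r', prepend. Next row=LF[2]=1
  step 5: row=1, L[1]='s', prepend. Next row=LF[1]=4
Reversed output: srrs$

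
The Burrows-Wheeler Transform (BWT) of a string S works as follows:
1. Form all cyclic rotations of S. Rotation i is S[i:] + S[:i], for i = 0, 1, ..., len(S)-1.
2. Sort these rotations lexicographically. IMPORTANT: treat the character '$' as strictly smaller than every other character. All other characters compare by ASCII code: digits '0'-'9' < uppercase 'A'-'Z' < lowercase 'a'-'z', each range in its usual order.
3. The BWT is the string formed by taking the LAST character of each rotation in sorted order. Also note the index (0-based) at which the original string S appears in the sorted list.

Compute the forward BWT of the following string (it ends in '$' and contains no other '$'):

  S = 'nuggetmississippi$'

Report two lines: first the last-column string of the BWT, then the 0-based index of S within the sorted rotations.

All 18 rotations (rotation i = S[i:]+S[:i]):
  rot[0] = nuggetmississippi$
  rot[1] = uggetmississippi$n
  rot[2] = ggetmississippi$nu
  rot[3] = getmississippi$nug
  rot[4] = etmississippi$nugg
  rot[5] = tmississippi$nugge
  rot[6] = mississippi$nugget
  rot[7] = ississippi$nuggetm
  rot[8] = ssissippi$nuggetmi
  rot[9] = sissippi$nuggetmis
  rot[10] = issippi$nuggetmiss
  rot[11] = ssippi$nuggetmissi
  rot[12] = sippi$nuggetmissis
  rot[13] = ippi$nuggetmississ
  rot[14] = ppi$nuggetmississi
  rot[15] = pi$nuggetmississip
  rot[16] = i$nuggetmississipp
  rot[17] = $nuggetmississippi
Sorted (with $ < everything):
  sorted[0] = $nuggetmississippi  (last char: 'i')
  sorted[1] = etmississippi$nugg  (last char: 'g')
  sorted[2] = getmississippi$nug  (last char: 'g')
  sorted[3] = ggetmississippi$nu  (last char: 'u')
  sorted[4] = i$nuggetmississipp  (last char: 'p')
  sorted[5] = ippi$nuggetmississ  (last char: 's')
  sorted[6] = issippi$nuggetmiss  (last char: 's')
  sorted[7] = ississippi$nuggetm  (last char: 'm')
  sorted[8] = mississippi$nugget  (last char: 't')
  sorted[9] = nuggetmississippi$  (last char: '$')
  sorted[10] = pi$nuggetmississip  (last char: 'p')
  sorted[11] = ppi$nuggetmississi  (last char: 'i')
  sorted[12] = sippi$nuggetmissis  (last char: 's')
  sorted[13] = sissippi$nuggetmis  (last char: 's')
  sorted[14] = ssippi$nuggetmissi  (last char: 'i')
  sorted[15] = ssissippi$nuggetmi  (last char: 'i')
  sorted[16] = tmississippi$nugge  (last char: 'e')
  sorted[17] = uggetmississippi$n  (last char: 'n')
Last column: iggupssmt$pissiien
Original string S is at sorted index 9

Answer: iggupssmt$pissiien
9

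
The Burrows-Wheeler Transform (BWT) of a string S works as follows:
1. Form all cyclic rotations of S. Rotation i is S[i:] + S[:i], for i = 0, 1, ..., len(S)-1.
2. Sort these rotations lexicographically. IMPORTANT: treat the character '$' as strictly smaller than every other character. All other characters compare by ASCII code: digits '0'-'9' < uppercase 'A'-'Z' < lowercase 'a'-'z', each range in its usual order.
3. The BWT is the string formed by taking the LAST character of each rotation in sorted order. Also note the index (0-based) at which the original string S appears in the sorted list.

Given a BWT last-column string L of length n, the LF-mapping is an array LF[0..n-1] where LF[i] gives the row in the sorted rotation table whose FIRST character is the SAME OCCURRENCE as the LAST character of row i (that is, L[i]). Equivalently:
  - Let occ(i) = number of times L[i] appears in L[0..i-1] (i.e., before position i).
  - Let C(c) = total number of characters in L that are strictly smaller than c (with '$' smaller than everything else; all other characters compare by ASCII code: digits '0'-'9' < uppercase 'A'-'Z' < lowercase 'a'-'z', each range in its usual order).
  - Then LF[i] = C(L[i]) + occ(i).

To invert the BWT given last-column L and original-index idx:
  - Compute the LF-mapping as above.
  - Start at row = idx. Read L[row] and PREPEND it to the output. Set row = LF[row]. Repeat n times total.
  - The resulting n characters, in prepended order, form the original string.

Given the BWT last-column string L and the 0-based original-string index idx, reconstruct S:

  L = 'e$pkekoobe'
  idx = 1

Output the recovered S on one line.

LF mapping: 2 0 9 5 3 6 7 8 1 4
Walk LF starting at row 1, prepending L[row]:
  step 1: row=1, L[1]='$', prepend. Next row=LF[1]=0
  step 2: row=0, L[0]='e', prepend. Next row=LF[0]=2
  step 3: row=2, L[2]='p', prepend. Next row=LF[2]=9
  step 4: row=9, L[9]='e', prepend. Next row=LF[9]=4
  step 5: row=4, L[4]='e', prepend. Next row=LF[4]=3
  step 6: row=3, L[3]='k', prepend. Next row=LF[3]=5
  step 7: row=5, L[5]='k', prepend. Next row=LF[5]=6
  step 8: row=6, L[6]='o', prepend. Next row=LF[6]=7
  step 9: row=7, L[7]='o', prepend. Next row=LF[7]=8
  step 10: row=8, L[8]='b', prepend. Next row=LF[8]=1
Reversed output: bookkeepe$

Answer: bookkeepe$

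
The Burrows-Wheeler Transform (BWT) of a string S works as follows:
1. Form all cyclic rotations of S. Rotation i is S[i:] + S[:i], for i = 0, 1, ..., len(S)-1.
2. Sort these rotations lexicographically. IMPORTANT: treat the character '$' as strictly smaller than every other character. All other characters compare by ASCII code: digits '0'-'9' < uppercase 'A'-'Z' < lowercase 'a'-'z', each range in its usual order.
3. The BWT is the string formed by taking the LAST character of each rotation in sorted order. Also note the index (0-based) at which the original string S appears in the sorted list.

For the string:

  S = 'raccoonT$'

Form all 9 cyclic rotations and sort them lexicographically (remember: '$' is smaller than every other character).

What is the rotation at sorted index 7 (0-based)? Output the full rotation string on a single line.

Answer: oonT$racc

Derivation:
All 9 rotations (rotation i = S[i:]+S[:i]):
  rot[0] = raccoonT$
  rot[1] = accoonT$r
  rot[2] = ccoonT$ra
  rot[3] = coonT$rac
  rot[4] = oonT$racc
  rot[5] = onT$racco
  rot[6] = nT$raccoo
  rot[7] = T$raccoon
  rot[8] = $raccoonT
Sorted (with $ < everything):
  sorted[0] = $raccoonT
  sorted[1] = T$raccoon
  sorted[2] = accoonT$r
  sorted[3] = ccoonT$ra
  sorted[4] = coonT$rac
  sorted[5] = nT$raccoo
  sorted[6] = onT$racco
  sorted[7] = oonT$racc
  sorted[8] = raccoonT$
sorted[7] = oonT$racc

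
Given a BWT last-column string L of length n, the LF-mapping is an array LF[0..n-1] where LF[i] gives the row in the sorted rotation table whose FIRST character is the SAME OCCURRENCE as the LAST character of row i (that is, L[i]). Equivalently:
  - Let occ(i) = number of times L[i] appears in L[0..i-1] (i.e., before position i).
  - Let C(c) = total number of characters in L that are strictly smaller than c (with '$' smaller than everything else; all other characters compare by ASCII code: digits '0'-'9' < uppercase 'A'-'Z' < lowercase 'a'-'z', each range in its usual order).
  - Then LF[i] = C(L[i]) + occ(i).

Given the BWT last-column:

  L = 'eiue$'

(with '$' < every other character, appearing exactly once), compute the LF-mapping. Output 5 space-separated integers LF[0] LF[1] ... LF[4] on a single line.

Answer: 1 3 4 2 0

Derivation:
Char counts: '$':1, 'e':2, 'i':1, 'u':1
C (first-col start): C('$')=0, C('e')=1, C('i')=3, C('u')=4
L[0]='e': occ=0, LF[0]=C('e')+0=1+0=1
L[1]='i': occ=0, LF[1]=C('i')+0=3+0=3
L[2]='u': occ=0, LF[2]=C('u')+0=4+0=4
L[3]='e': occ=1, LF[3]=C('e')+1=1+1=2
L[4]='$': occ=0, LF[4]=C('$')+0=0+0=0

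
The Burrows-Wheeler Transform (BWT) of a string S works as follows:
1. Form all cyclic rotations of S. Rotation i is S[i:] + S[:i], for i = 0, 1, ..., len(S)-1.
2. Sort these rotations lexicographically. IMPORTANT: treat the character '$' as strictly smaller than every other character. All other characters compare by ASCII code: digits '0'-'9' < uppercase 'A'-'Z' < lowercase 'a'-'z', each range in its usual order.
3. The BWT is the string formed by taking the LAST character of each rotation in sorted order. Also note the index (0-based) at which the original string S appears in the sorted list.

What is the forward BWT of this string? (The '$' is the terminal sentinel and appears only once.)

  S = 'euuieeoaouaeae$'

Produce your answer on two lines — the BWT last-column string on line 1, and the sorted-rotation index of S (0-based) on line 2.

All 15 rotations (rotation i = S[i:]+S[:i]):
  rot[0] = euuieeoaouaeae$
  rot[1] = uuieeoaouaeae$e
  rot[2] = uieeoaouaeae$eu
  rot[3] = ieeoaouaeae$euu
  rot[4] = eeoaouaeae$euui
  rot[5] = eoaouaeae$euuie
  rot[6] = oaouaeae$euuiee
  rot[7] = aouaeae$euuieeo
  rot[8] = ouaeae$euuieeoa
  rot[9] = uaeae$euuieeoao
  rot[10] = aeae$euuieeoaou
  rot[11] = eae$euuieeoaoua
  rot[12] = ae$euuieeoaouae
  rot[13] = e$euuieeoaouaea
  rot[14] = $euuieeoaouaeae
Sorted (with $ < everything):
  sorted[0] = $euuieeoaouaeae  (last char: 'e')
  sorted[1] = ae$euuieeoaouae  (last char: 'e')
  sorted[2] = aeae$euuieeoaou  (last char: 'u')
  sorted[3] = aouaeae$euuieeo  (last char: 'o')
  sorted[4] = e$euuieeoaouaea  (last char: 'a')
  sorted[5] = eae$euuieeoaoua  (last char: 'a')
  sorted[6] = eeoaouaeae$euui  (last char: 'i')
  sorted[7] = eoaouaeae$euuie  (last char: 'e')
  sorted[8] = euuieeoaouaeae$  (last char: '$')
  sorted[9] = ieeoaouaeae$euu  (last char: 'u')
  sorted[10] = oaouaeae$euuiee  (last char: 'e')
  sorted[11] = ouaeae$euuieeoa  (last char: 'a')
  sorted[12] = uaeae$euuieeoao  (last char: 'o')
  sorted[13] = uieeoaouaeae$eu  (last char: 'u')
  sorted[14] = uuieeoaouaeae$e  (last char: 'e')
Last column: eeuoaaie$ueaoue
Original string S is at sorted index 8

Answer: eeuoaaie$ueaoue
8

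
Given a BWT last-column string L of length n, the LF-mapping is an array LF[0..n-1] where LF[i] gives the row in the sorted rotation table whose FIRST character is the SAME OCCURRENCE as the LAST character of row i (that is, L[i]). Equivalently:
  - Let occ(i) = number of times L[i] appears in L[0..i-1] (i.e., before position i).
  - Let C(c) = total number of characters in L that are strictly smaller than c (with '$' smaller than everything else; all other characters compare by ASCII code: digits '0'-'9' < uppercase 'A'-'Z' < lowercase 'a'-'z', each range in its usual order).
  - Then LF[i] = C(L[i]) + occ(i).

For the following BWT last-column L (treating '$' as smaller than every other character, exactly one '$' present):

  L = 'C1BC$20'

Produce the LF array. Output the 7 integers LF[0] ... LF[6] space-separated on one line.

Answer: 5 2 4 6 0 3 1

Derivation:
Char counts: '$':1, '0':1, '1':1, '2':1, 'B':1, 'C':2
C (first-col start): C('$')=0, C('0')=1, C('1')=2, C('2')=3, C('B')=4, C('C')=5
L[0]='C': occ=0, LF[0]=C('C')+0=5+0=5
L[1]='1': occ=0, LF[1]=C('1')+0=2+0=2
L[2]='B': occ=0, LF[2]=C('B')+0=4+0=4
L[3]='C': occ=1, LF[3]=C('C')+1=5+1=6
L[4]='$': occ=0, LF[4]=C('$')+0=0+0=0
L[5]='2': occ=0, LF[5]=C('2')+0=3+0=3
L[6]='0': occ=0, LF[6]=C('0')+0=1+0=1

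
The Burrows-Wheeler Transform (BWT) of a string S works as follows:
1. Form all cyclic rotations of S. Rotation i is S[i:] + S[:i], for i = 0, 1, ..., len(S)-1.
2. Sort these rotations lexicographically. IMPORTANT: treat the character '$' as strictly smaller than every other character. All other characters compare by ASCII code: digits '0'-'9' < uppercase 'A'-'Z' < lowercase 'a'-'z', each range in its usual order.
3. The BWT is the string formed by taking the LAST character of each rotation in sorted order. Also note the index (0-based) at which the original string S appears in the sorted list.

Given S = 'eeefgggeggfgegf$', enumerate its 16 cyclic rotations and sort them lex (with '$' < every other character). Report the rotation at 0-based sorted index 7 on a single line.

Answer: fgegf$eeefgggegg

Derivation:
All 16 rotations (rotation i = S[i:]+S[:i]):
  rot[0] = eeefgggeggfgegf$
  rot[1] = eefgggeggfgegf$e
  rot[2] = efgggeggfgegf$ee
  rot[3] = fgggeggfgegf$eee
  rot[4] = gggeggfgegf$eeef
  rot[5] = ggeggfgegf$eeefg
  rot[6] = geggfgegf$eeefgg
  rot[7] = eggfgegf$eeefggg
  rot[8] = ggfgegf$eeefggge
  rot[9] = gfgegf$eeefgggeg
  rot[10] = fgegf$eeefgggegg
  rot[11] = gegf$eeefgggeggf
  rot[12] = egf$eeefgggeggfg
  rot[13] = gf$eeefgggeggfge
  rot[14] = f$eeefgggeggfgeg
  rot[15] = $eeefgggeggfgegf
Sorted (with $ < everything):
  sorted[0] = $eeefgggeggfgegf
  sorted[1] = eeefgggeggfgegf$
  sorted[2] = eefgggeggfgegf$e
  sorted[3] = efgggeggfgegf$ee
  sorted[4] = egf$eeefgggeggfg
  sorted[5] = eggfgegf$eeefggg
  sorted[6] = f$eeefgggeggfgeg
  sorted[7] = fgegf$eeefgggegg
  sorted[8] = fgggeggfgegf$eee
  sorted[9] = gegf$eeefgggeggf
  sorted[10] = geggfgegf$eeefgg
  sorted[11] = gf$eeefgggeggfge
  sorted[12] = gfgegf$eeefgggeg
  sorted[13] = ggeggfgegf$eeefg
  sorted[14] = ggfgegf$eeefggge
  sorted[15] = gggeggfgegf$eeef
sorted[7] = fgegf$eeefgggegg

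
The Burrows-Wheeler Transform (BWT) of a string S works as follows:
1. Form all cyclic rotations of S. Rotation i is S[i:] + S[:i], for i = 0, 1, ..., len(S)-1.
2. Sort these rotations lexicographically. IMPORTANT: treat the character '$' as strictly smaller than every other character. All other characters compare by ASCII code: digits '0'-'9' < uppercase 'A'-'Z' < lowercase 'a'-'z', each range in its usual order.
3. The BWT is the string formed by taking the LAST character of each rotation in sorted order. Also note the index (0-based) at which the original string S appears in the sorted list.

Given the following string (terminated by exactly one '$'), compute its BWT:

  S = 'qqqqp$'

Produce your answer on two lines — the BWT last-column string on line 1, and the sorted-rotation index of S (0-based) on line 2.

All 6 rotations (rotation i = S[i:]+S[:i]):
  rot[0] = qqqqp$
  rot[1] = qqqp$q
  rot[2] = qqp$qq
  rot[3] = qp$qqq
  rot[4] = p$qqqq
  rot[5] = $qqqqp
Sorted (with $ < everything):
  sorted[0] = $qqqqp  (last char: 'p')
  sorted[1] = p$qqqq  (last char: 'q')
  sorted[2] = qp$qqq  (last char: 'q')
  sorted[3] = qqp$qq  (last char: 'q')
  sorted[4] = qqqp$q  (last char: 'q')
  sorted[5] = qqqqp$  (last char: '$')
Last column: pqqqq$
Original string S is at sorted index 5

Answer: pqqqq$
5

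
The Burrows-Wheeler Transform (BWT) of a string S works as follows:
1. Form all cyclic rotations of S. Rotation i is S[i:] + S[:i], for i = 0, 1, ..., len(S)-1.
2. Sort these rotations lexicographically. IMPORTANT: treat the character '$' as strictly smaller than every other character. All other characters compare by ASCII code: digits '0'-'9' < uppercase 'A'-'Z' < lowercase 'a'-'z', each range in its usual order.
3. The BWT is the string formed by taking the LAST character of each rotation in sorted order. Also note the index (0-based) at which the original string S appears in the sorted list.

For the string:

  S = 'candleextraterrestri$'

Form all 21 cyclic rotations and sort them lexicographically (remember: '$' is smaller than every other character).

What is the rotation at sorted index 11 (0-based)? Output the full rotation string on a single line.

Answer: ndleextraterrestri$ca

Derivation:
All 21 rotations (rotation i = S[i:]+S[:i]):
  rot[0] = candleextraterrestri$
  rot[1] = andleextraterrestri$c
  rot[2] = ndleextraterrestri$ca
  rot[3] = dleextraterrestri$can
  rot[4] = leextraterrestri$cand
  rot[5] = eextraterrestri$candl
  rot[6] = extraterrestri$candle
  rot[7] = xtraterrestri$candlee
  rot[8] = traterrestri$candleex
  rot[9] = raterrestri$candleext
  rot[10] = aterrestri$candleextr
  rot[11] = terrestri$candleextra
  rot[12] = errestri$candleextrat
  rot[13] = rrestri$candleextrate
  rot[14] = restri$candleextrater
  rot[15] = estri$candleextraterr
  rot[16] = stri$candleextraterre
  rot[17] = tri$candleextraterres
  rot[18] = ri$candleextraterrest
  rot[19] = i$candleextraterrestr
  rot[20] = $candleextraterrestri
Sorted (with $ < everything):
  sorted[0] = $candleextraterrestri
  sorted[1] = andleextraterrestri$c
  sorted[2] = aterrestri$candleextr
  sorted[3] = candleextraterrestri$
  sorted[4] = dleextraterrestri$can
  sorted[5] = eextraterrestri$candl
  sorted[6] = errestri$candleextrat
  sorted[7] = estri$candleextraterr
  sorted[8] = extraterrestri$candle
  sorted[9] = i$candleextraterrestr
  sorted[10] = leextraterrestri$cand
  sorted[11] = ndleextraterrestri$ca
  sorted[12] = raterrestri$candleext
  sorted[13] = restri$candleextrater
  sorted[14] = ri$candleextraterrest
  sorted[15] = rrestri$candleextrate
  sorted[16] = stri$candleextraterre
  sorted[17] = terrestri$candleextra
  sorted[18] = traterrestri$candleex
  sorted[19] = tri$candleextraterres
  sorted[20] = xtraterrestri$candlee
sorted[11] = ndleextraterrestri$ca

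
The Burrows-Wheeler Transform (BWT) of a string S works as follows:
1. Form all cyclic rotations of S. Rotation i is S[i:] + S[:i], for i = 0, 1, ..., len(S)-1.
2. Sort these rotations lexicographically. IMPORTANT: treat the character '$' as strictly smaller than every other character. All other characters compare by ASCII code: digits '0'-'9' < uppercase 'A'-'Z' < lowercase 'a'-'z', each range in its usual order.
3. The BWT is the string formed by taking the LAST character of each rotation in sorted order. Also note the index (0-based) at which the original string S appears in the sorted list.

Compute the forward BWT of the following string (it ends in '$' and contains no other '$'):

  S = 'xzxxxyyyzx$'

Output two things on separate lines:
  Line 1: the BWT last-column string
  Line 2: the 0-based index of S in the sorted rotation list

All 11 rotations (rotation i = S[i:]+S[:i]):
  rot[0] = xzxxxyyyzx$
  rot[1] = zxxxyyyzx$x
  rot[2] = xxxyyyzx$xz
  rot[3] = xxyyyzx$xzx
  rot[4] = xyyyzx$xzxx
  rot[5] = yyyzx$xzxxx
  rot[6] = yyzx$xzxxxy
  rot[7] = yzx$xzxxxyy
  rot[8] = zx$xzxxxyyy
  rot[9] = x$xzxxxyyyz
  rot[10] = $xzxxxyyyzx
Sorted (with $ < everything):
  sorted[0] = $xzxxxyyyzx  (last char: 'x')
  sorted[1] = x$xzxxxyyyz  (last char: 'z')
  sorted[2] = xxxyyyzx$xz  (last char: 'z')
  sorted[3] = xxyyyzx$xzx  (last char: 'x')
  sorted[4] = xyyyzx$xzxx  (last char: 'x')
  sorted[5] = xzxxxyyyzx$  (last char: '$')
  sorted[6] = yyyzx$xzxxx  (last char: 'x')
  sorted[7] = yyzx$xzxxxy  (last char: 'y')
  sorted[8] = yzx$xzxxxyy  (last char: 'y')
  sorted[9] = zx$xzxxxyyy  (last char: 'y')
  sorted[10] = zxxxyyyzx$x  (last char: 'x')
Last column: xzzxx$xyyyx
Original string S is at sorted index 5

Answer: xzzxx$xyyyx
5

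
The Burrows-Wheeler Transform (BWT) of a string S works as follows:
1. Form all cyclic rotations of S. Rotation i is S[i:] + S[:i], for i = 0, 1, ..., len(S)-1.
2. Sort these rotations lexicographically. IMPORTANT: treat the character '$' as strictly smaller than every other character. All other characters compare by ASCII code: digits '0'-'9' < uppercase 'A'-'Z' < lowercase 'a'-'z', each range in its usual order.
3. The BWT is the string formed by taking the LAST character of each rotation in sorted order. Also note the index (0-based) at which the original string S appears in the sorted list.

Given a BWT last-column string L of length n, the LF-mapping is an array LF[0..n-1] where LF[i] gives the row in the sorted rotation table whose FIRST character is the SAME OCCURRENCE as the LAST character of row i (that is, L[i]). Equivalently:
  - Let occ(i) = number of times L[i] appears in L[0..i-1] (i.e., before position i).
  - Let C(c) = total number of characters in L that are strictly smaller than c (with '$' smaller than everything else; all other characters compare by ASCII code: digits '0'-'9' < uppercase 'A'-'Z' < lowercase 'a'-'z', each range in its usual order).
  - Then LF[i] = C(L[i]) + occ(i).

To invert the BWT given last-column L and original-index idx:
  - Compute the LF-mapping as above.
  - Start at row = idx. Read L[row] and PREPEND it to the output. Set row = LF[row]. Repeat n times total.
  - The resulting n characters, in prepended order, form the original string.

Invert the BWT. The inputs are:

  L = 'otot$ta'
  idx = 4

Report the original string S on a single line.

Answer: tattoo$

Derivation:
LF mapping: 2 4 3 5 0 6 1
Walk LF starting at row 4, prepending L[row]:
  step 1: row=4, L[4]='$', prepend. Next row=LF[4]=0
  step 2: row=0, L[0]='o', prepend. Next row=LF[0]=2
  step 3: row=2, L[2]='o', prepend. Next row=LF[2]=3
  step 4: row=3, L[3]='t', prepend. Next row=LF[3]=5
  step 5: row=5, L[5]='t', prepend. Next row=LF[5]=6
  step 6: row=6, L[6]='a', prepend. Next row=LF[6]=1
  step 7: row=1, L[1]='t', prepend. Next row=LF[1]=4
Reversed output: tattoo$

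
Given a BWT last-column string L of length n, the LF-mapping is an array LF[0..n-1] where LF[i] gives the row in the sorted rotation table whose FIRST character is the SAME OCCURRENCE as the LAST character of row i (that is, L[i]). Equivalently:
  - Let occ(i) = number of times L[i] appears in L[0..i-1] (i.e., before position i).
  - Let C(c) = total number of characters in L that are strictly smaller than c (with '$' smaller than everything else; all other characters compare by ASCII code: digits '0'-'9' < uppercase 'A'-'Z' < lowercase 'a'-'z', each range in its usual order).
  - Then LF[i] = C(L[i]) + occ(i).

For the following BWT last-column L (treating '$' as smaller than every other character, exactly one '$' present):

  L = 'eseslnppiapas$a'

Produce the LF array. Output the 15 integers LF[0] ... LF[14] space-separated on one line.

Answer: 4 12 5 13 7 8 9 10 6 1 11 2 14 0 3

Derivation:
Char counts: '$':1, 'a':3, 'e':2, 'i':1, 'l':1, 'n':1, 'p':3, 's':3
C (first-col start): C('$')=0, C('a')=1, C('e')=4, C('i')=6, C('l')=7, C('n')=8, C('p')=9, C('s')=12
L[0]='e': occ=0, LF[0]=C('e')+0=4+0=4
L[1]='s': occ=0, LF[1]=C('s')+0=12+0=12
L[2]='e': occ=1, LF[2]=C('e')+1=4+1=5
L[3]='s': occ=1, LF[3]=C('s')+1=12+1=13
L[4]='l': occ=0, LF[4]=C('l')+0=7+0=7
L[5]='n': occ=0, LF[5]=C('n')+0=8+0=8
L[6]='p': occ=0, LF[6]=C('p')+0=9+0=9
L[7]='p': occ=1, LF[7]=C('p')+1=9+1=10
L[8]='i': occ=0, LF[8]=C('i')+0=6+0=6
L[9]='a': occ=0, LF[9]=C('a')+0=1+0=1
L[10]='p': occ=2, LF[10]=C('p')+2=9+2=11
L[11]='a': occ=1, LF[11]=C('a')+1=1+1=2
L[12]='s': occ=2, LF[12]=C('s')+2=12+2=14
L[13]='$': occ=0, LF[13]=C('$')+0=0+0=0
L[14]='a': occ=2, LF[14]=C('a')+2=1+2=3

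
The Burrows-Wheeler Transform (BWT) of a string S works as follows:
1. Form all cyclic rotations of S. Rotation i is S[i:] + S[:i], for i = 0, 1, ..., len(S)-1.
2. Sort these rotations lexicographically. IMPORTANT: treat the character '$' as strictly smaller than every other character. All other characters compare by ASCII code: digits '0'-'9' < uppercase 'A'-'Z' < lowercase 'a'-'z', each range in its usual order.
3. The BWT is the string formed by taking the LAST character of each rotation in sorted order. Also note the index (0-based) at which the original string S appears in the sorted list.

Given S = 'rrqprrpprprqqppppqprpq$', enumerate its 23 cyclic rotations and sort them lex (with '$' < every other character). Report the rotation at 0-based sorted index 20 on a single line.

All 23 rotations (rotation i = S[i:]+S[:i]):
  rot[0] = rrqprrpprprqqppppqprpq$
  rot[1] = rqprrpprprqqppppqprpq$r
  rot[2] = qprrpprprqqppppqprpq$rr
  rot[3] = prrpprprqqppppqprpq$rrq
  rot[4] = rrpprprqqppppqprpq$rrqp
  rot[5] = rpprprqqppppqprpq$rrqpr
  rot[6] = pprprqqppppqprpq$rrqprr
  rot[7] = prprqqppppqprpq$rrqprrp
  rot[8] = rprqqppppqprpq$rrqprrpp
  rot[9] = prqqppppqprpq$rrqprrppr
  rot[10] = rqqppppqprpq$rrqprrpprp
  rot[11] = qqppppqprpq$rrqprrpprpr
  rot[12] = qppppqprpq$rrqprrpprprq
  rot[13] = ppppqprpq$rrqprrpprprqq
  rot[14] = pppqprpq$rrqprrpprprqqp
  rot[15] = ppqprpq$rrqprrpprprqqpp
  rot[16] = pqprpq$rrqprrpprprqqppp
  rot[17] = qprpq$rrqprrpprprqqpppp
  rot[18] = prpq$rrqprrpprprqqppppq
  rot[19] = rpq$rrqprrpprprqqppppqp
  rot[20] = pq$rrqprrpprprqqppppqpr
  rot[21] = q$rrqprrpprprqqppppqprp
  rot[22] = $rrqprrpprprqqppppqprpq
Sorted (with $ < everything):
  sorted[0] = $rrqprrpprprqqppppqprpq
  sorted[1] = ppppqprpq$rrqprrpprprqq
  sorted[2] = pppqprpq$rrqprrpprprqqp
  sorted[3] = ppqprpq$rrqprrpprprqqpp
  sorted[4] = pprprqqppppqprpq$rrqprr
  sorted[5] = pq$rrqprrpprprqqppppqpr
  sorted[6] = pqprpq$rrqprrpprprqqppp
  sorted[7] = prpq$rrqprrpprprqqppppq
  sorted[8] = prprqqppppqprpq$rrqprrp
  sorted[9] = prqqppppqprpq$rrqprrppr
  sorted[10] = prrpprprqqppppqprpq$rrq
  sorted[11] = q$rrqprrpprprqqppppqprp
  sorted[12] = qppppqprpq$rrqprrpprprq
  sorted[13] = qprpq$rrqprrpprprqqpppp
  sorted[14] = qprrpprprqqppppqprpq$rr
  sorted[15] = qqppppqprpq$rrqprrpprpr
  sorted[16] = rpprprqqppppqprpq$rrqpr
  sorted[17] = rpq$rrqprrpprprqqppppqp
  sorted[18] = rprqqppppqprpq$rrqprrpp
  sorted[19] = rqprrpprprqqppppqprpq$r
  sorted[20] = rqqppppqprpq$rrqprrpprp
  sorted[21] = rrpprprqqppppqprpq$rrqp
  sorted[22] = rrqprrpprprqqppppqprpq$
sorted[20] = rqqppppqprpq$rrqprrpprp

Answer: rqqppppqprpq$rrqprrpprp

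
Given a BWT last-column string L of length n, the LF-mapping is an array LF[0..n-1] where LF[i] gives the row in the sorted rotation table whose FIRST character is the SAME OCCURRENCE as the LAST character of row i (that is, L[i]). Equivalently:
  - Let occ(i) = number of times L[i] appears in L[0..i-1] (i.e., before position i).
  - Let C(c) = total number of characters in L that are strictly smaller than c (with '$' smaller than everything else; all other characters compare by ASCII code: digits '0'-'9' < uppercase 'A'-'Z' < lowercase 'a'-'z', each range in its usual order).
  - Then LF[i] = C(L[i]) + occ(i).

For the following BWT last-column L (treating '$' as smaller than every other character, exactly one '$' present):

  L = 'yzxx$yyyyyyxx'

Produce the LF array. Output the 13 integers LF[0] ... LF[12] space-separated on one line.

Char counts: '$':1, 'x':4, 'y':7, 'z':1
C (first-col start): C('$')=0, C('x')=1, C('y')=5, C('z')=12
L[0]='y': occ=0, LF[0]=C('y')+0=5+0=5
L[1]='z': occ=0, LF[1]=C('z')+0=12+0=12
L[2]='x': occ=0, LF[2]=C('x')+0=1+0=1
L[3]='x': occ=1, LF[3]=C('x')+1=1+1=2
L[4]='$': occ=0, LF[4]=C('$')+0=0+0=0
L[5]='y': occ=1, LF[5]=C('y')+1=5+1=6
L[6]='y': occ=2, LF[6]=C('y')+2=5+2=7
L[7]='y': occ=3, LF[7]=C('y')+3=5+3=8
L[8]='y': occ=4, LF[8]=C('y')+4=5+4=9
L[9]='y': occ=5, LF[9]=C('y')+5=5+5=10
L[10]='y': occ=6, LF[10]=C('y')+6=5+6=11
L[11]='x': occ=2, LF[11]=C('x')+2=1+2=3
L[12]='x': occ=3, LF[12]=C('x')+3=1+3=4

Answer: 5 12 1 2 0 6 7 8 9 10 11 3 4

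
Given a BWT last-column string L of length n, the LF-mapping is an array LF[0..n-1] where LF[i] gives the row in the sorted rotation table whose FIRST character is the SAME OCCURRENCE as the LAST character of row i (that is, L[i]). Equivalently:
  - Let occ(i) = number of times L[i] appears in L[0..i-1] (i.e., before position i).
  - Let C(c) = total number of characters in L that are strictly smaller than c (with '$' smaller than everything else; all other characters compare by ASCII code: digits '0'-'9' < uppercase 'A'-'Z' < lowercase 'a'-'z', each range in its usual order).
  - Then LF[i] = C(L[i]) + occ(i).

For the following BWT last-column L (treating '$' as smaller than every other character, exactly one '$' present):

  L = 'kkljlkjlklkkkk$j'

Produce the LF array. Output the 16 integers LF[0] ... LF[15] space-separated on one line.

Char counts: '$':1, 'j':3, 'k':8, 'l':4
C (first-col start): C('$')=0, C('j')=1, C('k')=4, C('l')=12
L[0]='k': occ=0, LF[0]=C('k')+0=4+0=4
L[1]='k': occ=1, LF[1]=C('k')+1=4+1=5
L[2]='l': occ=0, LF[2]=C('l')+0=12+0=12
L[3]='j': occ=0, LF[3]=C('j')+0=1+0=1
L[4]='l': occ=1, LF[4]=C('l')+1=12+1=13
L[5]='k': occ=2, LF[5]=C('k')+2=4+2=6
L[6]='j': occ=1, LF[6]=C('j')+1=1+1=2
L[7]='l': occ=2, LF[7]=C('l')+2=12+2=14
L[8]='k': occ=3, LF[8]=C('k')+3=4+3=7
L[9]='l': occ=3, LF[9]=C('l')+3=12+3=15
L[10]='k': occ=4, LF[10]=C('k')+4=4+4=8
L[11]='k': occ=5, LF[11]=C('k')+5=4+5=9
L[12]='k': occ=6, LF[12]=C('k')+6=4+6=10
L[13]='k': occ=7, LF[13]=C('k')+7=4+7=11
L[14]='$': occ=0, LF[14]=C('$')+0=0+0=0
L[15]='j': occ=2, LF[15]=C('j')+2=1+2=3

Answer: 4 5 12 1 13 6 2 14 7 15 8 9 10 11 0 3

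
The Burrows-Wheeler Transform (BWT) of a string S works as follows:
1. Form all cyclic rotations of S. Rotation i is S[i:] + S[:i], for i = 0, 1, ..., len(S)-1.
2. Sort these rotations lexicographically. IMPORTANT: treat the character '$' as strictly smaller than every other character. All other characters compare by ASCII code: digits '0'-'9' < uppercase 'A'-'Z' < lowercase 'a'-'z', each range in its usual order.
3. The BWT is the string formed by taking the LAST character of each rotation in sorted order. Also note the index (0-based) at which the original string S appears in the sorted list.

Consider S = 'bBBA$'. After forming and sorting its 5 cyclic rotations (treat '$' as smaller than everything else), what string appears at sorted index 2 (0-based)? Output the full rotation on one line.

Answer: BA$bB

Derivation:
All 5 rotations (rotation i = S[i:]+S[:i]):
  rot[0] = bBBA$
  rot[1] = BBA$b
  rot[2] = BA$bB
  rot[3] = A$bBB
  rot[4] = $bBBA
Sorted (with $ < everything):
  sorted[0] = $bBBA
  sorted[1] = A$bBB
  sorted[2] = BA$bB
  sorted[3] = BBA$b
  sorted[4] = bBBA$
sorted[2] = BA$bB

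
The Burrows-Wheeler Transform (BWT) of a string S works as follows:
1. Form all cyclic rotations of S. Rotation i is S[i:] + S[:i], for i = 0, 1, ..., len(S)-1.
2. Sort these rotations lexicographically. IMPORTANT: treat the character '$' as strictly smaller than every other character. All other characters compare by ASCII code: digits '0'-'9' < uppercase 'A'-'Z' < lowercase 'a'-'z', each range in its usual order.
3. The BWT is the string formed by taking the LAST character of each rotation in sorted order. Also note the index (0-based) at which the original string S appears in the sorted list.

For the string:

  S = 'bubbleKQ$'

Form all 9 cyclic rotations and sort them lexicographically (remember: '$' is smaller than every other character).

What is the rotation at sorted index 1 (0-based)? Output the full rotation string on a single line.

All 9 rotations (rotation i = S[i:]+S[:i]):
  rot[0] = bubbleKQ$
  rot[1] = ubbleKQ$b
  rot[2] = bbleKQ$bu
  rot[3] = bleKQ$bub
  rot[4] = leKQ$bubb
  rot[5] = eKQ$bubbl
  rot[6] = KQ$bubble
  rot[7] = Q$bubbleK
  rot[8] = $bubbleKQ
Sorted (with $ < everything):
  sorted[0] = $bubbleKQ
  sorted[1] = KQ$bubble
  sorted[2] = Q$bubbleK
  sorted[3] = bbleKQ$bu
  sorted[4] = bleKQ$bub
  sorted[5] = bubbleKQ$
  sorted[6] = eKQ$bubbl
  sorted[7] = leKQ$bubb
  sorted[8] = ubbleKQ$b
sorted[1] = KQ$bubble

Answer: KQ$bubble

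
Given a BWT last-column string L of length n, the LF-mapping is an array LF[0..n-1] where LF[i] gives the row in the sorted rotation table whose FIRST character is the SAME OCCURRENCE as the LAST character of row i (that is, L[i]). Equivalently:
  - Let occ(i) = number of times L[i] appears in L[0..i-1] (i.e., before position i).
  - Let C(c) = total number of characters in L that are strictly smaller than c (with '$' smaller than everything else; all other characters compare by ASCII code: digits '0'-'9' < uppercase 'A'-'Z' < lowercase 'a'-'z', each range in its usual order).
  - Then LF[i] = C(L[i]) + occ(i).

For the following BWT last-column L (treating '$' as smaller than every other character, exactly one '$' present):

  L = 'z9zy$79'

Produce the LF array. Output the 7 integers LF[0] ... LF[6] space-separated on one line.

Char counts: '$':1, '7':1, '9':2, 'y':1, 'z':2
C (first-col start): C('$')=0, C('7')=1, C('9')=2, C('y')=4, C('z')=5
L[0]='z': occ=0, LF[0]=C('z')+0=5+0=5
L[1]='9': occ=0, LF[1]=C('9')+0=2+0=2
L[2]='z': occ=1, LF[2]=C('z')+1=5+1=6
L[3]='y': occ=0, LF[3]=C('y')+0=4+0=4
L[4]='$': occ=0, LF[4]=C('$')+0=0+0=0
L[5]='7': occ=0, LF[5]=C('7')+0=1+0=1
L[6]='9': occ=1, LF[6]=C('9')+1=2+1=3

Answer: 5 2 6 4 0 1 3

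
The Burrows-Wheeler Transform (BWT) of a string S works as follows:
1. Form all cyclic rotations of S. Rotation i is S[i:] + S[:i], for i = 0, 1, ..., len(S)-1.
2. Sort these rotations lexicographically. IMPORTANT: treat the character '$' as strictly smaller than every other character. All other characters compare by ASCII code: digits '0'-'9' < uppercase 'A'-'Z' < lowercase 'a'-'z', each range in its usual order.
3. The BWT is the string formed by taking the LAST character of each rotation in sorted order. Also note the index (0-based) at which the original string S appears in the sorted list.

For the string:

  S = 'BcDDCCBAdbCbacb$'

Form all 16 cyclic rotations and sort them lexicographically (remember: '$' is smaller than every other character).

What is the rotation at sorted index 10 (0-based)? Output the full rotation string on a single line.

Answer: b$BcDDCCBAdbCbac

Derivation:
All 16 rotations (rotation i = S[i:]+S[:i]):
  rot[0] = BcDDCCBAdbCbacb$
  rot[1] = cDDCCBAdbCbacb$B
  rot[2] = DDCCBAdbCbacb$Bc
  rot[3] = DCCBAdbCbacb$BcD
  rot[4] = CCBAdbCbacb$BcDD
  rot[5] = CBAdbCbacb$BcDDC
  rot[6] = BAdbCbacb$BcDDCC
  rot[7] = AdbCbacb$BcDDCCB
  rot[8] = dbCbacb$BcDDCCBA
  rot[9] = bCbacb$BcDDCCBAd
  rot[10] = Cbacb$BcDDCCBAdb
  rot[11] = bacb$BcDDCCBAdbC
  rot[12] = acb$BcDDCCBAdbCb
  rot[13] = cb$BcDDCCBAdbCba
  rot[14] = b$BcDDCCBAdbCbac
  rot[15] = $BcDDCCBAdbCbacb
Sorted (with $ < everything):
  sorted[0] = $BcDDCCBAdbCbacb
  sorted[1] = AdbCbacb$BcDDCCB
  sorted[2] = BAdbCbacb$BcDDCC
  sorted[3] = BcDDCCBAdbCbacb$
  sorted[4] = CBAdbCbacb$BcDDC
  sorted[5] = CCBAdbCbacb$BcDD
  sorted[6] = Cbacb$BcDDCCBAdb
  sorted[7] = DCCBAdbCbacb$BcD
  sorted[8] = DDCCBAdbCbacb$Bc
  sorted[9] = acb$BcDDCCBAdbCb
  sorted[10] = b$BcDDCCBAdbCbac
  sorted[11] = bCbacb$BcDDCCBAd
  sorted[12] = bacb$BcDDCCBAdbC
  sorted[13] = cDDCCBAdbCbacb$B
  sorted[14] = cb$BcDDCCBAdbCba
  sorted[15] = dbCbacb$BcDDCCBA
sorted[10] = b$BcDDCCBAdbCbac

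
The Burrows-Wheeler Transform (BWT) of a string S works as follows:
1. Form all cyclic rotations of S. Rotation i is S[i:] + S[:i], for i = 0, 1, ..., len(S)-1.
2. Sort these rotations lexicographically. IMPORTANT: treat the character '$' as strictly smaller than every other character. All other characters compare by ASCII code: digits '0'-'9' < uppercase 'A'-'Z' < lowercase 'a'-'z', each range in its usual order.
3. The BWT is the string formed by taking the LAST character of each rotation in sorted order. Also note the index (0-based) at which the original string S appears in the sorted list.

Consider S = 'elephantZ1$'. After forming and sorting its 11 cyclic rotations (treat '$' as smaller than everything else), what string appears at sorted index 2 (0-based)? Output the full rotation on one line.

Answer: Z1$elephant

Derivation:
All 11 rotations (rotation i = S[i:]+S[:i]):
  rot[0] = elephantZ1$
  rot[1] = lephantZ1$e
  rot[2] = ephantZ1$el
  rot[3] = phantZ1$ele
  rot[4] = hantZ1$elep
  rot[5] = antZ1$eleph
  rot[6] = ntZ1$elepha
  rot[7] = tZ1$elephan
  rot[8] = Z1$elephant
  rot[9] = 1$elephantZ
  rot[10] = $elephantZ1
Sorted (with $ < everything):
  sorted[0] = $elephantZ1
  sorted[1] = 1$elephantZ
  sorted[2] = Z1$elephant
  sorted[3] = antZ1$eleph
  sorted[4] = elephantZ1$
  sorted[5] = ephantZ1$el
  sorted[6] = hantZ1$elep
  sorted[7] = lephantZ1$e
  sorted[8] = ntZ1$elepha
  sorted[9] = phantZ1$ele
  sorted[10] = tZ1$elephan
sorted[2] = Z1$elephant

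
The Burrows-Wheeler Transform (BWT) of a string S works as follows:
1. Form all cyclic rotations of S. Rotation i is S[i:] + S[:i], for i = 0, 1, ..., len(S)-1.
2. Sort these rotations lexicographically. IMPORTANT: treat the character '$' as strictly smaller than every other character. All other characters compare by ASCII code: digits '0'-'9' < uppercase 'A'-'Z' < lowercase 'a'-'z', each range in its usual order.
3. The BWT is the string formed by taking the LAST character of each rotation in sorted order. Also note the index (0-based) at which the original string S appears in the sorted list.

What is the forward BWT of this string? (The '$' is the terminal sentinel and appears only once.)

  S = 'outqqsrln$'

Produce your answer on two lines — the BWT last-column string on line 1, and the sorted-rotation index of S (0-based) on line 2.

All 10 rotations (rotation i = S[i:]+S[:i]):
  rot[0] = outqqsrln$
  rot[1] = utqqsrln$o
  rot[2] = tqqsrln$ou
  rot[3] = qqsrln$out
  rot[4] = qsrln$outq
  rot[5] = srln$outqq
  rot[6] = rln$outqqs
  rot[7] = ln$outqqsr
  rot[8] = n$outqqsrl
  rot[9] = $outqqsrln
Sorted (with $ < everything):
  sorted[0] = $outqqsrln  (last char: 'n')
  sorted[1] = ln$outqqsr  (last char: 'r')
  sorted[2] = n$outqqsrl  (last char: 'l')
  sorted[3] = outqqsrln$  (last char: '$')
  sorted[4] = qqsrln$out  (last char: 't')
  sorted[5] = qsrln$outq  (last char: 'q')
  sorted[6] = rln$outqqs  (last char: 's')
  sorted[7] = srln$outqq  (last char: 'q')
  sorted[8] = tqqsrln$ou  (last char: 'u')
  sorted[9] = utqqsrln$o  (last char: 'o')
Last column: nrl$tqsquo
Original string S is at sorted index 3

Answer: nrl$tqsquo
3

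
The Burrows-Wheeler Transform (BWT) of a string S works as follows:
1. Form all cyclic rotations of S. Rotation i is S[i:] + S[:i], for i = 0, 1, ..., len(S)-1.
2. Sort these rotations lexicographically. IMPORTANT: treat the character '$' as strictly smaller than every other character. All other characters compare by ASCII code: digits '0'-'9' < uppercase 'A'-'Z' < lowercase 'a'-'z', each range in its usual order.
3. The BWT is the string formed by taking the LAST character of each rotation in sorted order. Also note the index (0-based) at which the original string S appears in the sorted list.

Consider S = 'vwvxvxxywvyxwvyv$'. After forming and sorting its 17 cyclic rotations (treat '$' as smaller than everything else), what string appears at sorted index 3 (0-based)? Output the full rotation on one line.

All 17 rotations (rotation i = S[i:]+S[:i]):
  rot[0] = vwvxvxxywvyxwvyv$
  rot[1] = wvxvxxywvyxwvyv$v
  rot[2] = vxvxxywvyxwvyv$vw
  rot[3] = xvxxywvyxwvyv$vwv
  rot[4] = vxxywvyxwvyv$vwvx
  rot[5] = xxywvyxwvyv$vwvxv
  rot[6] = xywvyxwvyv$vwvxvx
  rot[7] = ywvyxwvyv$vwvxvxx
  rot[8] = wvyxwvyv$vwvxvxxy
  rot[9] = vyxwvyv$vwvxvxxyw
  rot[10] = yxwvyv$vwvxvxxywv
  rot[11] = xwvyv$vwvxvxxywvy
  rot[12] = wvyv$vwvxvxxywvyx
  rot[13] = vyv$vwvxvxxywvyxw
  rot[14] = yv$vwvxvxxywvyxwv
  rot[15] = v$vwvxvxxywvyxwvy
  rot[16] = $vwvxvxxywvyxwvyv
Sorted (with $ < everything):
  sorted[0] = $vwvxvxxywvyxwvyv
  sorted[1] = v$vwvxvxxywvyxwvy
  sorted[2] = vwvxvxxywvyxwvyv$
  sorted[3] = vxvxxywvyxwvyv$vw
  sorted[4] = vxxywvyxwvyv$vwvx
  sorted[5] = vyv$vwvxvxxywvyxw
  sorted[6] = vyxwvyv$vwvxvxxyw
  sorted[7] = wvxvxxywvyxwvyv$v
  sorted[8] = wvyv$vwvxvxxywvyx
  sorted[9] = wvyxwvyv$vwvxvxxy
  sorted[10] = xvxxywvyxwvyv$vwv
  sorted[11] = xwvyv$vwvxvxxywvy
  sorted[12] = xxywvyxwvyv$vwvxv
  sorted[13] = xywvyxwvyv$vwvxvx
  sorted[14] = yv$vwvxvxxywvyxwv
  sorted[15] = ywvyxwvyv$vwvxvxx
  sorted[16] = yxwvyv$vwvxvxxywv
sorted[3] = vxvxxywvyxwvyv$vw

Answer: vxvxxywvyxwvyv$vw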